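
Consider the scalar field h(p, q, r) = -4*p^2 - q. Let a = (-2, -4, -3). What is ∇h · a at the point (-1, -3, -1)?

-12

∂h/∂p = -8*p
∂h/∂q = -1
∂h/∂r = 0
∇h at (-1, -3, -1) = (8, -1, 0)
∇h · a = (8)(-2) + (-1)(-4) + (0)(-3) = -12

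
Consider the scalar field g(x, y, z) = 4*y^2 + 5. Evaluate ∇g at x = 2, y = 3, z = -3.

(0, 24, 0)

∂g/∂x = 0
∂g/∂y = 8*y
∂g/∂z = 0
∇g = (0, 8*y, 0)
At (2, 3, -3): (0, 24, 0).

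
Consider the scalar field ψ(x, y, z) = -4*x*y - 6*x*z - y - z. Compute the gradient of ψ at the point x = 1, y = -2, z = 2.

∂ψ/∂x = -4*y - 6*z
∂ψ/∂y = -4*x - 1
∂ψ/∂z = -6*x - 1
∇ψ = (-4*y - 6*z, -4*x - 1, -6*x - 1)
At (1, -2, 2): (-4, -5, -7).

(-4, -5, -7)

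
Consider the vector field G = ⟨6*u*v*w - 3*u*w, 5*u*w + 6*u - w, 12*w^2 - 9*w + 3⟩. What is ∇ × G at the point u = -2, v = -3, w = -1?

(∇×G)₁ = ∂G₃/∂v − ∂G₂/∂w = -5*u + 1
(∇×G)₂ = ∂G₁/∂w − ∂G₃/∂u = 6*u*v - 3*u
(∇×G)₃ = ∂G₂/∂u − ∂G₁/∂v = -6*u*w + 5*w + 6
∇×G = (-5*u + 1, 6*u*v - 3*u, -6*u*w + 5*w + 6)
At (-2, -3, -1): (11, 42, -11).

(11, 42, -11)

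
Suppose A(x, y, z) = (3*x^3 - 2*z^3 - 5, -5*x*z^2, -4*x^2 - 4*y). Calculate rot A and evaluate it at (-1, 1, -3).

(∇×A)₁ = ∂A₃/∂y − ∂A₂/∂z = 10*x*z - 4
(∇×A)₂ = ∂A₁/∂z − ∂A₃/∂x = 8*x - 6*z^2
(∇×A)₃ = ∂A₂/∂x − ∂A₁/∂y = -5*z^2
∇×A = (10*x*z - 4, 8*x - 6*z^2, -5*z^2)
At (-1, 1, -3): (26, -62, -45).

(26, -62, -45)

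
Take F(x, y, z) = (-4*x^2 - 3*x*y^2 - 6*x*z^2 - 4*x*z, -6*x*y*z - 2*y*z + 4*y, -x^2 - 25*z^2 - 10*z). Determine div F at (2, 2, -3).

116

∂F₁/∂x = -8*x - 3*y^2 - 6*z^2 - 4*z
∂F₂/∂y = -6*x*z - 2*z + 4
∂F₃/∂z = -50*z - 10
∇·F = -6*x*z - 8*x - 3*y^2 - 6*z^2 - 56*z - 6
At (2, 2, -3): 116.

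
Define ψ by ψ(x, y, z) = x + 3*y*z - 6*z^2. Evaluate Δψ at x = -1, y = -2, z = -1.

-12

∂²ψ/∂x² = 0
∂²ψ/∂y² = 0
∂²ψ/∂z² = -12
∇²ψ = -12
At (-1, -2, -1): -12.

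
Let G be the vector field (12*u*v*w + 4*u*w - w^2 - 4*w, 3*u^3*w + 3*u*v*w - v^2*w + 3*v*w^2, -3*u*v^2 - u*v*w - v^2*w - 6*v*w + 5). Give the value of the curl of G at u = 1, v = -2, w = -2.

(1, -4, 18)

(∇×G)₁ = ∂G₃/∂v − ∂G₂/∂w = -3*u^3 - 9*u*v - u*w + v^2 - 8*v*w - 6*w
(∇×G)₂ = ∂G₁/∂w − ∂G₃/∂u = 12*u*v + 4*u + 3*v^2 + v*w - 2*w - 4
(∇×G)₃ = ∂G₂/∂u − ∂G₁/∂v = 9*u^2*w - 12*u*w + 3*v*w
∇×G = (-3*u^3 - 9*u*v - u*w + v^2 - 8*v*w - 6*w, 12*u*v + 4*u + 3*v^2 + v*w - 2*w - 4, 9*u^2*w - 12*u*w + 3*v*w)
At (1, -2, -2): (1, -4, 18).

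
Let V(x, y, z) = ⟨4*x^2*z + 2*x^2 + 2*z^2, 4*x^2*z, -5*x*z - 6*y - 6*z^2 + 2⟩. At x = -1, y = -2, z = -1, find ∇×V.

(-10, -5, 8)

(∇×V)₁ = ∂V₃/∂y − ∂V₂/∂z = -4*x^2 - 6
(∇×V)₂ = ∂V₁/∂z − ∂V₃/∂x = 4*x^2 + 9*z
(∇×V)₃ = ∂V₂/∂x − ∂V₁/∂y = 8*x*z
∇×V = (-4*x^2 - 6, 4*x^2 + 9*z, 8*x*z)
At (-1, -2, -1): (-10, -5, 8).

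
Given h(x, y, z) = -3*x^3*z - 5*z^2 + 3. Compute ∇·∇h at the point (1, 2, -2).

∂²h/∂x² = -18*x*z
∂²h/∂y² = 0
∂²h/∂z² = -10
∇²h = -18*x*z - 10
At (1, 2, -2): 26.

26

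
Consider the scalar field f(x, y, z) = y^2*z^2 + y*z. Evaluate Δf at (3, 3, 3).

∂²f/∂x² = 0
∂²f/∂y² = 2*z^2
∂²f/∂z² = 2*y^2
∇²f = 2*y^2 + 2*z^2
At (3, 3, 3): 36.

36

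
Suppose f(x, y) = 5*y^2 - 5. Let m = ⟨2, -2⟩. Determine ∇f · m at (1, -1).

20

∂f/∂x = 0
∂f/∂y = 10*y
∇f at (1, -1) = (0, -10)
∇f · m = (0)(2) + (-10)(-2) = 20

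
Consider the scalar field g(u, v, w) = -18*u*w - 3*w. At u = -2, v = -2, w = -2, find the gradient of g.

(36, 0, 33)

∂g/∂u = -18*w
∂g/∂v = 0
∂g/∂w = -18*u - 3
∇g = (-18*w, 0, -18*u - 3)
At (-2, -2, -2): (36, 0, 33).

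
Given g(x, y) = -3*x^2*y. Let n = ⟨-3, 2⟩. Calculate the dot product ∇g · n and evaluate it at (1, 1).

12

∂g/∂x = -6*x*y
∂g/∂y = -3*x^2
∇g at (1, 1) = (-6, -3)
∇g · n = (-6)(-3) + (-3)(2) = 12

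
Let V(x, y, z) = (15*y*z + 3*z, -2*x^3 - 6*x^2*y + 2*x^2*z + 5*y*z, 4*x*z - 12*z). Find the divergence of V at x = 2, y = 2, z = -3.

-43

∂V₁/∂x = 0
∂V₂/∂y = -6*x^2 + 5*z
∂V₃/∂z = 4*x - 12
∇·V = -6*x^2 + 4*x + 5*z - 12
At (2, 2, -3): -43.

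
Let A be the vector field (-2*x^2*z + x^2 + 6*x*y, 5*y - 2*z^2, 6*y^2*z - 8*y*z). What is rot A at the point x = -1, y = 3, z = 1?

(∇×A)₁ = ∂A₃/∂y − ∂A₂/∂z = 12*y*z - 4*z
(∇×A)₂ = ∂A₁/∂z − ∂A₃/∂x = -2*x^2
(∇×A)₃ = ∂A₂/∂x − ∂A₁/∂y = -6*x
∇×A = (12*y*z - 4*z, -2*x^2, -6*x)
At (-1, 3, 1): (32, -2, 6).

(32, -2, 6)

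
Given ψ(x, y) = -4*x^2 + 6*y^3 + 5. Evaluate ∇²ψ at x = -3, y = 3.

100

∂²ψ/∂x² = -8
∂²ψ/∂y² = 36*y
∇²ψ = 36*y - 8
At (-3, 3): 100.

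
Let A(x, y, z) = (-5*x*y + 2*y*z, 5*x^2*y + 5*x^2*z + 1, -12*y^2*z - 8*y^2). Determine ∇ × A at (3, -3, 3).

(219, -6, 9)

(∇×A)₁ = ∂A₃/∂y − ∂A₂/∂z = -5*x^2 - 24*y*z - 16*y
(∇×A)₂ = ∂A₁/∂z − ∂A₃/∂x = 2*y
(∇×A)₃ = ∂A₂/∂x − ∂A₁/∂y = 10*x*y + 10*x*z + 5*x - 2*z
∇×A = (-5*x^2 - 24*y*z - 16*y, 2*y, 10*x*y + 10*x*z + 5*x - 2*z)
At (3, -3, 3): (219, -6, 9).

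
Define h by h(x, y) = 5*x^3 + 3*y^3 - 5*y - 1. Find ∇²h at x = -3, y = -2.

∂²h/∂x² = 30*x
∂²h/∂y² = 18*y
∇²h = 30*x + 18*y
At (-3, -2): -126.

-126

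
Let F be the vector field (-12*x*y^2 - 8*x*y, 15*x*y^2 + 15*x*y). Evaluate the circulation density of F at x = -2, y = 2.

-22

∂F₂/∂x = 15*y^2 + 15*y
∂F₁/∂y = -24*x*y - 8*x
Scalar curl = 24*x*y + 8*x + 15*y^2 + 15*y
At (-2, 2): -22.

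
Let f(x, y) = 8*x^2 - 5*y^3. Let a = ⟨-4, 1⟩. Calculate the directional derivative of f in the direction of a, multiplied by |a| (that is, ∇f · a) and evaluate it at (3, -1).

∂f/∂x = 16*x
∂f/∂y = -15*y^2
∇f at (3, -1) = (48, -15)
∇f · a = (48)(-4) + (-15)(1) = -207

-207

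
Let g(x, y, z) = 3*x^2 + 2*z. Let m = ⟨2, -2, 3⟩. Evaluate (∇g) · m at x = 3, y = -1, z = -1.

42

∂g/∂x = 6*x
∂g/∂y = 0
∂g/∂z = 2
∇g at (3, -1, -1) = (18, 0, 2)
∇g · m = (18)(2) + (0)(-2) + (2)(3) = 42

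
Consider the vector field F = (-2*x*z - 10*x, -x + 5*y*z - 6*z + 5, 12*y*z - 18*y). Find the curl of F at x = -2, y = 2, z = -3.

(-58, 4, -1)

(∇×F)₁ = ∂F₃/∂y − ∂F₂/∂z = -5*y + 12*z - 12
(∇×F)₂ = ∂F₁/∂z − ∂F₃/∂x = -2*x
(∇×F)₃ = ∂F₂/∂x − ∂F₁/∂y = -1
∇×F = (-5*y + 12*z - 12, -2*x, -1)
At (-2, 2, -3): (-58, 4, -1).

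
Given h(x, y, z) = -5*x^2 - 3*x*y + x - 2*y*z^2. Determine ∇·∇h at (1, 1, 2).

∂²h/∂x² = -10
∂²h/∂y² = 0
∂²h/∂z² = -4*y
∇²h = -4*y - 10
At (1, 1, 2): -14.

-14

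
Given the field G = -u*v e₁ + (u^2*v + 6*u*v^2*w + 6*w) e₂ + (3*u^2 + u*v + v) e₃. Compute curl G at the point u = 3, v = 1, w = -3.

(-20, -19, -9)

(∇×G)₁ = ∂G₃/∂v − ∂G₂/∂w = -6*u*v^2 + u - 5
(∇×G)₂ = ∂G₁/∂w − ∂G₃/∂u = -6*u - v
(∇×G)₃ = ∂G₂/∂u − ∂G₁/∂v = 2*u*v + u + 6*v^2*w
∇×G = (-6*u*v^2 + u - 5, -6*u - v, 2*u*v + u + 6*v^2*w)
At (3, 1, -3): (-20, -19, -9).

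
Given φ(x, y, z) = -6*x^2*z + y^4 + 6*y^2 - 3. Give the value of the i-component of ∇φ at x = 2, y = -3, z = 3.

(∇φ)_1 = ∂φ/∂x = -12*x*z
At (2, -3, 3): -72.

-72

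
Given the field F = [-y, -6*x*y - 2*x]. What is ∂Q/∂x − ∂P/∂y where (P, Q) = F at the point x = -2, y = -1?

∂F₂/∂x = -6*y - 2
∂F₁/∂y = -1
Scalar curl = -6*y - 1
At (-2, -1): 5.

5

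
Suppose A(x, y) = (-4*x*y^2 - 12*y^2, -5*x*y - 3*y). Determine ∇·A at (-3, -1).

∂A₁/∂x = -4*y^2
∂A₂/∂y = -5*x - 3
∇·A = -5*x - 4*y^2 - 3
At (-3, -1): 8.

8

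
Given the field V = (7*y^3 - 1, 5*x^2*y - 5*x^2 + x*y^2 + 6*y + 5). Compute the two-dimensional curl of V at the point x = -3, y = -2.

∂V₂/∂x = 10*x*y - 10*x + y^2
∂V₁/∂y = 21*y^2
Scalar curl = 10*x*y - 10*x - 20*y^2
At (-3, -2): 10.

10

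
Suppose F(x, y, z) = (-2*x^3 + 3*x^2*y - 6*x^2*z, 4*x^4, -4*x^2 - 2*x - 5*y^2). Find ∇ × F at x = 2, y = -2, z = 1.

(20, -6, 116)

(∇×F)₁ = ∂F₃/∂y − ∂F₂/∂z = -10*y
(∇×F)₂ = ∂F₁/∂z − ∂F₃/∂x = -6*x^2 + 8*x + 2
(∇×F)₃ = ∂F₂/∂x − ∂F₁/∂y = 16*x^3 - 3*x^2
∇×F = (-10*y, -6*x^2 + 8*x + 2, 16*x^3 - 3*x^2)
At (2, -2, 1): (20, -6, 116).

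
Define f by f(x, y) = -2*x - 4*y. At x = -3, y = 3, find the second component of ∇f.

-4

(∇f)_2 = ∂f/∂y = -4
At (-3, 3): -4.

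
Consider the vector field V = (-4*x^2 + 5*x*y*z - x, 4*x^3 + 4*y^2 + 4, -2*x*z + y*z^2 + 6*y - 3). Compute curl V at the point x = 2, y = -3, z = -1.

(7, -32, 58)

(∇×V)₁ = ∂V₃/∂y − ∂V₂/∂z = z^2 + 6
(∇×V)₂ = ∂V₁/∂z − ∂V₃/∂x = 5*x*y + 2*z
(∇×V)₃ = ∂V₂/∂x − ∂V₁/∂y = 12*x^2 - 5*x*z
∇×V = (z^2 + 6, 5*x*y + 2*z, 12*x^2 - 5*x*z)
At (2, -3, -1): (7, -32, 58).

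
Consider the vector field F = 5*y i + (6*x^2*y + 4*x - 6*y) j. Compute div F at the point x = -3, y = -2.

∂F₁/∂x = 0
∂F₂/∂y = 6*x^2 - 6
∇·F = 6*x^2 - 6
At (-3, -2): 48.

48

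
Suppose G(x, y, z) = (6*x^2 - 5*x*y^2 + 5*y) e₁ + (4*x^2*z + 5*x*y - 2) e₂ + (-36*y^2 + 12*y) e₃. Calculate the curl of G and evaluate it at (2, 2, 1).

(-148, 0, 61)

(∇×G)₁ = ∂G₃/∂y − ∂G₂/∂z = -4*x^2 - 72*y + 12
(∇×G)₂ = ∂G₁/∂z − ∂G₃/∂x = 0
(∇×G)₃ = ∂G₂/∂x − ∂G₁/∂y = 10*x*y + 8*x*z + 5*y - 5
∇×G = (-4*x^2 - 72*y + 12, 0, 10*x*y + 8*x*z + 5*y - 5)
At (2, 2, 1): (-148, 0, 61).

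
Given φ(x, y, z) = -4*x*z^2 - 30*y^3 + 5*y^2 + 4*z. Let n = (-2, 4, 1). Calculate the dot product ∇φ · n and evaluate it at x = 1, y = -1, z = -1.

-380

∂φ/∂x = -4*z^2
∂φ/∂y = -90*y^2 + 10*y
∂φ/∂z = -8*x*z + 4
∇φ at (1, -1, -1) = (-4, -100, 12)
∇φ · n = (-4)(-2) + (-100)(4) + (12)(1) = -380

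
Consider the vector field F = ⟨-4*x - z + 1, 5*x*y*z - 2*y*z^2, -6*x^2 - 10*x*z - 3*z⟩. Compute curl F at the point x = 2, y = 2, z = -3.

(∇×F)₁ = ∂F₃/∂y − ∂F₂/∂z = -5*x*y + 4*y*z
(∇×F)₂ = ∂F₁/∂z − ∂F₃/∂x = 12*x + 10*z - 1
(∇×F)₃ = ∂F₂/∂x − ∂F₁/∂y = 5*y*z
∇×F = (-5*x*y + 4*y*z, 12*x + 10*z - 1, 5*y*z)
At (2, 2, -3): (-44, -7, -30).

(-44, -7, -30)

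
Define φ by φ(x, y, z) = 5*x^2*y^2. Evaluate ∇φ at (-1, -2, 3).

(-40, -20, 0)

∂φ/∂x = 10*x*y^2
∂φ/∂y = 10*x^2*y
∂φ/∂z = 0
∇φ = (10*x*y^2, 10*x^2*y, 0)
At (-1, -2, 3): (-40, -20, 0).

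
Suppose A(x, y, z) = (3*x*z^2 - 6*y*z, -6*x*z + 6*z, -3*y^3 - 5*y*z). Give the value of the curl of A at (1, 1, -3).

(∇×A)₁ = ∂A₃/∂y − ∂A₂/∂z = 6*x - 9*y^2 - 5*z - 6
(∇×A)₂ = ∂A₁/∂z − ∂A₃/∂x = 6*x*z - 6*y
(∇×A)₃ = ∂A₂/∂x − ∂A₁/∂y = 0
∇×A = (6*x - 9*y^2 - 5*z - 6, 6*x*z - 6*y, 0)
At (1, 1, -3): (6, -24, 0).

(6, -24, 0)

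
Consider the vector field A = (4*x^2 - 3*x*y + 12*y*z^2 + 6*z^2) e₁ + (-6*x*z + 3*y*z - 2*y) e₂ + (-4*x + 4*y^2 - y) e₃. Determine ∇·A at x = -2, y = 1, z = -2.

∂A₁/∂x = 8*x - 3*y
∂A₂/∂y = 3*z - 2
∂A₃/∂z = 0
∇·A = 8*x - 3*y + 3*z - 2
At (-2, 1, -2): -27.

-27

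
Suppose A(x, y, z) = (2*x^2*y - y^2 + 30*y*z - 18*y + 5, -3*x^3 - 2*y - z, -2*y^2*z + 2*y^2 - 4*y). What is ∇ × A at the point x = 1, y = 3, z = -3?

(45, 90, 103)

(∇×A)₁ = ∂A₃/∂y − ∂A₂/∂z = -4*y*z + 4*y - 3
(∇×A)₂ = ∂A₁/∂z − ∂A₃/∂x = 30*y
(∇×A)₃ = ∂A₂/∂x − ∂A₁/∂y = -11*x^2 + 2*y - 30*z + 18
∇×A = (-4*y*z + 4*y - 3, 30*y, -11*x^2 + 2*y - 30*z + 18)
At (1, 3, -3): (45, 90, 103).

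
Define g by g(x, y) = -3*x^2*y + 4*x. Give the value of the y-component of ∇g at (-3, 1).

(∇g)_2 = ∂g/∂y = -3*x^2
At (-3, 1): -27.

-27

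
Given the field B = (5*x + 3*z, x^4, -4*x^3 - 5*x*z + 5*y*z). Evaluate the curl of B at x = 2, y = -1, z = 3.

(15, 66, 32)

(∇×B)₁ = ∂B₃/∂y − ∂B₂/∂z = 5*z
(∇×B)₂ = ∂B₁/∂z − ∂B₃/∂x = 12*x^2 + 5*z + 3
(∇×B)₃ = ∂B₂/∂x − ∂B₁/∂y = 4*x^3
∇×B = (5*z, 12*x^2 + 5*z + 3, 4*x^3)
At (2, -1, 3): (15, 66, 32).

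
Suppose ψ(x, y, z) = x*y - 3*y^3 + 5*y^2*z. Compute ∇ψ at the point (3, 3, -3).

(3, -168, 45)

∂ψ/∂x = y
∂ψ/∂y = x - 9*y^2 + 10*y*z
∂ψ/∂z = 5*y^2
∇ψ = (y, x - 9*y^2 + 10*y*z, 5*y^2)
At (3, 3, -3): (3, -168, 45).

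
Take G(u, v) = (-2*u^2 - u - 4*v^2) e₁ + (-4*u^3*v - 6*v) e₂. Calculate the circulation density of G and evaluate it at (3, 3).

∂G₂/∂u = -12*u^2*v
∂G₁/∂v = -8*v
Scalar curl = -12*u^2*v + 8*v
At (3, 3): -300.

-300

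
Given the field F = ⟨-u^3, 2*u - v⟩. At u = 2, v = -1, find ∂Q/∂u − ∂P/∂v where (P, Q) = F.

∂F₂/∂u = 2
∂F₁/∂v = 0
Scalar curl = 2
At (2, -1): 2.

2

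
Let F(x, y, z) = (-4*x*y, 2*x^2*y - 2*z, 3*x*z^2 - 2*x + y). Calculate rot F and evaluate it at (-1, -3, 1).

(∇×F)₁ = ∂F₃/∂y − ∂F₂/∂z = 3
(∇×F)₂ = ∂F₁/∂z − ∂F₃/∂x = -3*z^2 + 2
(∇×F)₃ = ∂F₂/∂x − ∂F₁/∂y = 4*x*y + 4*x
∇×F = (3, -3*z^2 + 2, 4*x*y + 4*x)
At (-1, -3, 1): (3, -1, 8).

(3, -1, 8)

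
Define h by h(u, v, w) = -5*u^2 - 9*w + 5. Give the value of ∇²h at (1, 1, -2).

-10

∂²h/∂u² = -10
∂²h/∂v² = 0
∂²h/∂w² = 0
∇²h = -10
At (1, 1, -2): -10.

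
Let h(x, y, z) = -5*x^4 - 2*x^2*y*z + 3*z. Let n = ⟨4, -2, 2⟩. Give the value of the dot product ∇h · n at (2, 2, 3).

-810

∂h/∂x = -20*x^3 - 4*x*y*z
∂h/∂y = -2*x^2*z
∂h/∂z = -2*x^2*y + 3
∇h at (2, 2, 3) = (-208, -24, -13)
∇h · n = (-208)(4) + (-24)(-2) + (-13)(2) = -810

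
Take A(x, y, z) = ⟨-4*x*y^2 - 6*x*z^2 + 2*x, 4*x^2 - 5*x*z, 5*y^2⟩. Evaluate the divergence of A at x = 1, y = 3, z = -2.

∂A₁/∂x = -4*y^2 - 6*z^2 + 2
∂A₂/∂y = 0
∂A₃/∂z = 0
∇·A = -4*y^2 - 6*z^2 + 2
At (1, 3, -2): -58.

-58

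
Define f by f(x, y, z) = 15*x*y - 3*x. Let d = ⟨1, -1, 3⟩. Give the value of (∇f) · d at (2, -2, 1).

∂f/∂x = 15*y - 3
∂f/∂y = 15*x
∂f/∂z = 0
∇f at (2, -2, 1) = (-33, 30, 0)
∇f · d = (-33)(1) + (30)(-1) + (0)(3) = -63

-63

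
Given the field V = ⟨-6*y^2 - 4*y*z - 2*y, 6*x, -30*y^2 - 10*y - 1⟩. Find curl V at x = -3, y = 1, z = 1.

(∇×V)₁ = ∂V₃/∂y − ∂V₂/∂z = -60*y - 10
(∇×V)₂ = ∂V₁/∂z − ∂V₃/∂x = -4*y
(∇×V)₃ = ∂V₂/∂x − ∂V₁/∂y = 12*y + 4*z + 8
∇×V = (-60*y - 10, -4*y, 12*y + 4*z + 8)
At (-3, 1, 1): (-70, -4, 24).

(-70, -4, 24)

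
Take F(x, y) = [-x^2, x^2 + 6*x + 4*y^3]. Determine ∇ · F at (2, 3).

104

∂F₁/∂x = -2*x
∂F₂/∂y = 12*y^2
∇·F = -2*x + 12*y^2
At (2, 3): 104.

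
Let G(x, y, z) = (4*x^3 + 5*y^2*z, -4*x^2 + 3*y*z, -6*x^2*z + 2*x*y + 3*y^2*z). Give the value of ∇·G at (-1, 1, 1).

∂G₁/∂x = 12*x^2
∂G₂/∂y = 3*z
∂G₃/∂z = -6*x^2 + 3*y^2
∇·G = 6*x^2 + 3*y^2 + 3*z
At (-1, 1, 1): 12.

12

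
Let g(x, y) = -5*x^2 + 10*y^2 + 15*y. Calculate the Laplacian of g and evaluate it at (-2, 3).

10

∂²g/∂x² = -10
∂²g/∂y² = 20
∇²g = 10
At (-2, 3): 10.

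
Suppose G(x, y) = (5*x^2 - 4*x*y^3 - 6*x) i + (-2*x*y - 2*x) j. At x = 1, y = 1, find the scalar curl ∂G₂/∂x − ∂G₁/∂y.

8

∂G₂/∂x = -2*y - 2
∂G₁/∂y = -12*x*y^2
Scalar curl = 12*x*y^2 - 2*y - 2
At (1, 1): 8.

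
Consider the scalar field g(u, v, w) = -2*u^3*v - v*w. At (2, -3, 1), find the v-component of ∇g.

-17

(∇g)_2 = ∂g/∂v = -2*u^3 - w
At (2, -3, 1): -17.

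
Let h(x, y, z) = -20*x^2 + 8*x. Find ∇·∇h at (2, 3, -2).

-40

∂²h/∂x² = -40
∂²h/∂y² = 0
∂²h/∂z² = 0
∇²h = -40
At (2, 3, -2): -40.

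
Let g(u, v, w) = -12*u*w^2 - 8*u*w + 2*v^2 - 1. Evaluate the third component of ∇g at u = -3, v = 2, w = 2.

168

(∇g)_3 = ∂g/∂w = -24*u*w - 8*u
At (-3, 2, 2): 168.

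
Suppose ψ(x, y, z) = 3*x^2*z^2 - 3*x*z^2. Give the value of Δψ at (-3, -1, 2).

∂²ψ/∂x² = 6*z^2
∂²ψ/∂y² = 0
∂²ψ/∂z² = 6*x*(x - 1)
∇²ψ = 6*x^2 - 6*x + 6*z^2
At (-3, -1, 2): 96.

96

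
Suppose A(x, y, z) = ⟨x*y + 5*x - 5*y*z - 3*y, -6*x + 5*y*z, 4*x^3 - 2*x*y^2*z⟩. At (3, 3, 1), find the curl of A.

(∇×A)₁ = ∂A₃/∂y − ∂A₂/∂z = -4*x*y*z - 5*y
(∇×A)₂ = ∂A₁/∂z − ∂A₃/∂x = -12*x^2 + 2*y^2*z - 5*y
(∇×A)₃ = ∂A₂/∂x − ∂A₁/∂y = -x + 5*z - 3
∇×A = (-4*x*y*z - 5*y, -12*x^2 + 2*y^2*z - 5*y, -x + 5*z - 3)
At (3, 3, 1): (-51, -105, -1).

(-51, -105, -1)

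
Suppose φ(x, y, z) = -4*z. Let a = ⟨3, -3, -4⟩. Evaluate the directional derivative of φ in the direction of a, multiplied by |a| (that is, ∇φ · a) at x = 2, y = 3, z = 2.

16

∂φ/∂x = 0
∂φ/∂y = 0
∂φ/∂z = -4
∇φ at (2, 3, 2) = (0, 0, -4)
∇φ · a = (0)(3) + (0)(-3) + (-4)(-4) = 16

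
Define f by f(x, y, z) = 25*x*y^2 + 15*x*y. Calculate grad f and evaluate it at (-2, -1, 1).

∂f/∂x = 25*y^2 + 15*y
∂f/∂y = 50*x*y + 15*x
∂f/∂z = 0
∇f = (25*y^2 + 15*y, 50*x*y + 15*x, 0)
At (-2, -1, 1): (10, 70, 0).

(10, 70, 0)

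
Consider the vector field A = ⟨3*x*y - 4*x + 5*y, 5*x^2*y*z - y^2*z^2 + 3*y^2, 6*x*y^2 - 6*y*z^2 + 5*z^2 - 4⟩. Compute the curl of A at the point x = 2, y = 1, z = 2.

(-16, -6, 29)

(∇×A)₁ = ∂A₃/∂y − ∂A₂/∂z = -5*x^2*y + 12*x*y + 2*y^2*z - 6*z^2
(∇×A)₂ = ∂A₁/∂z − ∂A₃/∂x = -6*y^2
(∇×A)₃ = ∂A₂/∂x − ∂A₁/∂y = 10*x*y*z - 3*x - 5
∇×A = (-5*x^2*y + 12*x*y + 2*y^2*z - 6*z^2, -6*y^2, 10*x*y*z - 3*x - 5)
At (2, 1, 2): (-16, -6, 29).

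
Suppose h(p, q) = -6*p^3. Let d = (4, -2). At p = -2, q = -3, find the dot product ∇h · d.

∂h/∂p = -18*p^2
∂h/∂q = 0
∇h at (-2, -3) = (-72, 0)
∇h · d = (-72)(4) + (0)(-2) = -288

-288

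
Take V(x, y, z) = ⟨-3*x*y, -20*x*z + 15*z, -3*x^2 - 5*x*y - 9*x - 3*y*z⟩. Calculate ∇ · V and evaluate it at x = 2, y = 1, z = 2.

∂V₁/∂x = -3*y
∂V₂/∂y = 0
∂V₃/∂z = -3*y
∇·V = -6*y
At (2, 1, 2): -6.

-6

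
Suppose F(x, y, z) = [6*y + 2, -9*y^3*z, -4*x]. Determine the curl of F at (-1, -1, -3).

(-9, 4, -6)

(∇×F)₁ = ∂F₃/∂y − ∂F₂/∂z = 9*y^3
(∇×F)₂ = ∂F₁/∂z − ∂F₃/∂x = 4
(∇×F)₃ = ∂F₂/∂x − ∂F₁/∂y = -6
∇×F = (9*y^3, 4, -6)
At (-1, -1, -3): (-9, 4, -6).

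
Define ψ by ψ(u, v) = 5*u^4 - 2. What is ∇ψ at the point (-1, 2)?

(-20, 0)

∂ψ/∂u = 20*u^3
∂ψ/∂v = 0
∇ψ = (20*u^3, 0)
At (-1, 2): (-20, 0).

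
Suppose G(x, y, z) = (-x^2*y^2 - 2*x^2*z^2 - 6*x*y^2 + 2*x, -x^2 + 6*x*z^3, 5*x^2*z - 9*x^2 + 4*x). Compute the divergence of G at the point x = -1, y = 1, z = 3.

39

∂G₁/∂x = -2*x*y^2 - 4*x*z^2 - 6*y^2 + 2
∂G₂/∂y = 0
∂G₃/∂z = 5*x^2
∇·G = 5*x^2 - 2*x*y^2 - 4*x*z^2 - 6*y^2 + 2
At (-1, 1, 3): 39.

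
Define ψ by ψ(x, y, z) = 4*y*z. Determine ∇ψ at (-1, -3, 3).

∂ψ/∂x = 0
∂ψ/∂y = 4*z
∂ψ/∂z = 4*y
∇ψ = (0, 4*z, 4*y)
At (-1, -3, 3): (0, 12, -12).

(0, 12, -12)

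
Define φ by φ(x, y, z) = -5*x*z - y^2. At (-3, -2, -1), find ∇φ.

∂φ/∂x = -5*z
∂φ/∂y = -2*y
∂φ/∂z = -5*x
∇φ = (-5*z, -2*y, -5*x)
At (-3, -2, -1): (5, 4, 15).

(5, 4, 15)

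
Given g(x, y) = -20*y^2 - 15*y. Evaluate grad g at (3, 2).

∂g/∂x = 0
∂g/∂y = -40*y - 15
∇g = (0, -40*y - 15)
At (3, 2): (0, -95).

(0, -95)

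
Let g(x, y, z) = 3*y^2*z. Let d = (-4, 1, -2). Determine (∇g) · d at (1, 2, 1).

-12

∂g/∂x = 0
∂g/∂y = 6*y*z
∂g/∂z = 3*y^2
∇g at (1, 2, 1) = (0, 12, 12)
∇g · d = (0)(-4) + (12)(1) + (12)(-2) = -12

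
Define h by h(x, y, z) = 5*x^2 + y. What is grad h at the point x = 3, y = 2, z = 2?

∂h/∂x = 10*x
∂h/∂y = 1
∂h/∂z = 0
∇h = (10*x, 1, 0)
At (3, 2, 2): (30, 1, 0).

(30, 1, 0)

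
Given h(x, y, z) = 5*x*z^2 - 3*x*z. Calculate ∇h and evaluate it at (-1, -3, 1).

∂h/∂x = 5*z^2 - 3*z
∂h/∂y = 0
∂h/∂z = 10*x*z - 3*x
∇h = (5*z^2 - 3*z, 0, 10*x*z - 3*x)
At (-1, -3, 1): (2, 0, -7).

(2, 0, -7)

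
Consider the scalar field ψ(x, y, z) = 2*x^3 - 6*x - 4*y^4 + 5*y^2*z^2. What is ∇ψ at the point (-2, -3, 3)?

(18, 162, 270)

∂ψ/∂x = 6*x^2 - 6
∂ψ/∂y = -16*y^3 + 10*y*z^2
∂ψ/∂z = 10*y^2*z
∇ψ = (6*x^2 - 6, -16*y^3 + 10*y*z^2, 10*y^2*z)
At (-2, -3, 3): (18, 162, 270).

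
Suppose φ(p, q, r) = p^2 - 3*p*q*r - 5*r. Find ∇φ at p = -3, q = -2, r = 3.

∂φ/∂p = 2*p - 3*q*r
∂φ/∂q = -3*p*r
∂φ/∂r = -3*p*q - 5
∇φ = (2*p - 3*q*r, -3*p*r, -3*p*q - 5)
At (-3, -2, 3): (12, 27, -23).

(12, 27, -23)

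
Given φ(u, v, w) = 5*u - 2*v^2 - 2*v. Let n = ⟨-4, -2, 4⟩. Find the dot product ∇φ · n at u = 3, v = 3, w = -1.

8

∂φ/∂u = 5
∂φ/∂v = -4*v - 2
∂φ/∂w = 0
∇φ at (3, 3, -1) = (5, -14, 0)
∇φ · n = (5)(-4) + (-14)(-2) + (0)(4) = 8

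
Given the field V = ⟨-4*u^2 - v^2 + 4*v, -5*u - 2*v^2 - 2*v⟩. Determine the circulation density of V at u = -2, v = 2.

-5

∂V₂/∂u = -5
∂V₁/∂v = -2*v + 4
Scalar curl = 2*v - 9
At (-2, 2): -5.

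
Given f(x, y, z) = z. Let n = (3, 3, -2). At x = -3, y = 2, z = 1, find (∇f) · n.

∂f/∂x = 0
∂f/∂y = 0
∂f/∂z = 1
∇f at (-3, 2, 1) = (0, 0, 1)
∇f · n = (0)(3) + (0)(3) + (1)(-2) = -2

-2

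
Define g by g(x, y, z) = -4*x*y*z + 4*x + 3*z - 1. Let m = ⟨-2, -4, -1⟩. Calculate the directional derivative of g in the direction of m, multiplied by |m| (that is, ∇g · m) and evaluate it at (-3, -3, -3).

241

∂g/∂x = -4*y*z + 4
∂g/∂y = -4*x*z
∂g/∂z = -4*x*y + 3
∇g at (-3, -3, -3) = (-32, -36, -33)
∇g · m = (-32)(-2) + (-36)(-4) + (-33)(-1) = 241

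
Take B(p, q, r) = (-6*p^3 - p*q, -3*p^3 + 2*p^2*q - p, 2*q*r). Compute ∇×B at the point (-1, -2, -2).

(-4, 0, -3)

(∇×B)₁ = ∂B₃/∂q − ∂B₂/∂r = 2*r
(∇×B)₂ = ∂B₁/∂r − ∂B₃/∂p = 0
(∇×B)₃ = ∂B₂/∂p − ∂B₁/∂q = -9*p^2 + 4*p*q + p - 1
∇×B = (2*r, 0, -9*p^2 + 4*p*q + p - 1)
At (-1, -2, -2): (-4, 0, -3).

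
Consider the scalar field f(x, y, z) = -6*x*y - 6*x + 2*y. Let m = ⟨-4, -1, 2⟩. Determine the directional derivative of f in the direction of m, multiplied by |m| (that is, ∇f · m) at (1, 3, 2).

100

∂f/∂x = -6*y - 6
∂f/∂y = -6*x + 2
∂f/∂z = 0
∇f at (1, 3, 2) = (-24, -4, 0)
∇f · m = (-24)(-4) + (-4)(-1) + (0)(2) = 100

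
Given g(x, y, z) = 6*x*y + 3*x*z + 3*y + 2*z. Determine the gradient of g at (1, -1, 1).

∂g/∂x = 6*y + 3*z
∂g/∂y = 6*x + 3
∂g/∂z = 3*x + 2
∇g = (6*y + 3*z, 6*x + 3, 3*x + 2)
At (1, -1, 1): (-3, 9, 5).

(-3, 9, 5)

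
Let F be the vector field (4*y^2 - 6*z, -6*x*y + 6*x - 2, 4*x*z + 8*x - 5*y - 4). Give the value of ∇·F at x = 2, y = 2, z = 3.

∂F₁/∂x = 0
∂F₂/∂y = -6*x
∂F₃/∂z = 4*x
∇·F = -2*x
At (2, 2, 3): -4.

-4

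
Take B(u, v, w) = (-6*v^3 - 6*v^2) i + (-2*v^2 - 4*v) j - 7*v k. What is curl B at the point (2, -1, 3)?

(-7, 0, 6)

(∇×B)₁ = ∂B₃/∂v − ∂B₂/∂w = -7
(∇×B)₂ = ∂B₁/∂w − ∂B₃/∂u = 0
(∇×B)₃ = ∂B₂/∂u − ∂B₁/∂v = 18*v^2 + 12*v
∇×B = (-7, 0, 18*v^2 + 12*v)
At (2, -1, 3): (-7, 0, 6).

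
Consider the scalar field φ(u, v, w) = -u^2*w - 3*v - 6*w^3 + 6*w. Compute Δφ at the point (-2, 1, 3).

-114

∂²φ/∂u² = -2*w
∂²φ/∂v² = 0
∂²φ/∂w² = -36*w
∇²φ = -38*w
At (-2, 1, 3): -114.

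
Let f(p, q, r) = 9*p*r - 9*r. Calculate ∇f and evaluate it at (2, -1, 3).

(27, 0, 9)

∂f/∂p = 9*r
∂f/∂q = 0
∂f/∂r = 9*p - 9
∇f = (9*r, 0, 9*p - 9)
At (2, -1, 3): (27, 0, 9).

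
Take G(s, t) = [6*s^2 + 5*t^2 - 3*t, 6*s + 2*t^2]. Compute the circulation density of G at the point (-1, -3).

∂G₂/∂s = 6
∂G₁/∂t = 10*t - 3
Scalar curl = -10*t + 9
At (-1, -3): 39.

39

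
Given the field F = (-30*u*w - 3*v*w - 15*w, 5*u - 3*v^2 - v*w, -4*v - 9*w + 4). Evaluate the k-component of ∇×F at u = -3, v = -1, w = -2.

-1

(∇×F)_3 = ∂F₂/∂u − ∂F₁/∂v
= 5 − (-3*w)
= 3*w + 5
At (-3, -1, -2): -1.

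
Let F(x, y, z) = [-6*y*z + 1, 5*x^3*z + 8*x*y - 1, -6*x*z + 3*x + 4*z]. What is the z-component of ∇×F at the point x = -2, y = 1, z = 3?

206

(∇×F)_3 = ∂F₂/∂x − ∂F₁/∂y
= 15*x^2*z + 8*y − (-6*z)
= 15*x^2*z + 8*y + 6*z
At (-2, 1, 3): 206.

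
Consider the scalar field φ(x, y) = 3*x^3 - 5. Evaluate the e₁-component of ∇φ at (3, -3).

(∇φ)_1 = ∂φ/∂x = 9*x^2
At (3, -3): 81.

81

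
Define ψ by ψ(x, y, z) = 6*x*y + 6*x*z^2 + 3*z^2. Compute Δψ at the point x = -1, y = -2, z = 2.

-6

∂²ψ/∂x² = 0
∂²ψ/∂y² = 0
∂²ψ/∂z² = 6*(2*x + 1)
∇²ψ = 12*x + 6
At (-1, -2, 2): -6.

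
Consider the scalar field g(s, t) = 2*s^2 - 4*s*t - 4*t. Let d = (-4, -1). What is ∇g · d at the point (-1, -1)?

∂g/∂s = 4*s - 4*t
∂g/∂t = -4*s - 4
∇g at (-1, -1) = (0, 0)
∇g · d = (0)(-4) + (0)(-1) = 0

0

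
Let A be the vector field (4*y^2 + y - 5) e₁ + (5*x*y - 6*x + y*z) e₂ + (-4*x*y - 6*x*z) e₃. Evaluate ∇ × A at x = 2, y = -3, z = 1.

(-5, -6, 2)

(∇×A)₁ = ∂A₃/∂y − ∂A₂/∂z = -4*x - y
(∇×A)₂ = ∂A₁/∂z − ∂A₃/∂x = 4*y + 6*z
(∇×A)₃ = ∂A₂/∂x − ∂A₁/∂y = -3*y - 7
∇×A = (-4*x - y, 4*y + 6*z, -3*y - 7)
At (2, -3, 1): (-5, -6, 2).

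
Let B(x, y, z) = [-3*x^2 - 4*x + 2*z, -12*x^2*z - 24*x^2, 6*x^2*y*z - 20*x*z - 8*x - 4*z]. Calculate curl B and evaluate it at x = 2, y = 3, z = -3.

(-24, 166, 48)

(∇×B)₁ = ∂B₃/∂y − ∂B₂/∂z = 6*x^2*z + 12*x^2
(∇×B)₂ = ∂B₁/∂z − ∂B₃/∂x = -12*x*y*z + 20*z + 10
(∇×B)₃ = ∂B₂/∂x − ∂B₁/∂y = -24*x*z - 48*x
∇×B = (6*x^2*z + 12*x^2, -12*x*y*z + 20*z + 10, -24*x*z - 48*x)
At (2, 3, -3): (-24, 166, 48).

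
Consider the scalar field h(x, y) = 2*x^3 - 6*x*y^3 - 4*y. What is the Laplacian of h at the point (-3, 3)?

∂²h/∂x² = 12*x
∂²h/∂y² = -36*x*y
∇²h = -36*x*y + 12*x
At (-3, 3): 288.

288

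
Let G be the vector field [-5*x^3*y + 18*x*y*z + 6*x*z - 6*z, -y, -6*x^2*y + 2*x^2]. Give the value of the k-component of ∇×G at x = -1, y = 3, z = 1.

(∇×G)_3 = ∂G₂/∂x − ∂G₁/∂y
= 0 − (-5*x^3 + 18*x*z)
= 5*x^3 - 18*x*z
At (-1, 3, 1): 13.

13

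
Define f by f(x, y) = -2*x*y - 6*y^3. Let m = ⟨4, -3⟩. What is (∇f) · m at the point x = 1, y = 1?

52

∂f/∂x = -2*y
∂f/∂y = -2*x - 18*y^2
∇f at (1, 1) = (-2, -20)
∇f · m = (-2)(4) + (-20)(-3) = 52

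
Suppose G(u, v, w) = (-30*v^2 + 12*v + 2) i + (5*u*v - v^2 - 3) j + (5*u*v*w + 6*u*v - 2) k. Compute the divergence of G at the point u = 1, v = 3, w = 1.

14

∂G₁/∂u = 0
∂G₂/∂v = 5*u - 2*v
∂G₃/∂w = 5*u*v
∇·G = 5*u*v + 5*u - 2*v
At (1, 3, 1): 14.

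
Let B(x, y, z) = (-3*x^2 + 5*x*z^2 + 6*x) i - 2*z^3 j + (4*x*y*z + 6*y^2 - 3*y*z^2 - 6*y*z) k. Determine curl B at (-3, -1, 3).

(-39, -78, 0)

(∇×B)₁ = ∂B₃/∂y − ∂B₂/∂z = 4*x*z + 12*y + 3*z^2 - 6*z
(∇×B)₂ = ∂B₁/∂z − ∂B₃/∂x = 10*x*z - 4*y*z
(∇×B)₃ = ∂B₂/∂x − ∂B₁/∂y = 0
∇×B = (4*x*z + 12*y + 3*z^2 - 6*z, 10*x*z - 4*y*z, 0)
At (-3, -1, 3): (-39, -78, 0).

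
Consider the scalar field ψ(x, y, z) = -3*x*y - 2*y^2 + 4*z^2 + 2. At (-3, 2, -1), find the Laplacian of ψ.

4

∂²ψ/∂x² = 0
∂²ψ/∂y² = -4
∂²ψ/∂z² = 8
∇²ψ = 4
At (-3, 2, -1): 4.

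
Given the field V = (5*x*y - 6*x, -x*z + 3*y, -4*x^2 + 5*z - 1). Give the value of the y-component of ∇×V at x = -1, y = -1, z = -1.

(∇×V)_2 = ∂V₁/∂z − ∂V₃/∂x
= 0 − (-8*x)
= 8*x
At (-1, -1, -1): -8.

-8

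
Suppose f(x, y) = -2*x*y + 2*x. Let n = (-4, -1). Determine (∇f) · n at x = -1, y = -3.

∂f/∂x = -2*y + 2
∂f/∂y = -2*x
∇f at (-1, -3) = (8, 2)
∇f · n = (8)(-4) + (2)(-1) = -34

-34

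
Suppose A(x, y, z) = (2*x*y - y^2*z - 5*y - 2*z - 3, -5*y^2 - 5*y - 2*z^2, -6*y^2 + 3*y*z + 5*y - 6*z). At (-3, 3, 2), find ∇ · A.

∂A₁/∂x = 2*y
∂A₂/∂y = -10*y - 5
∂A₃/∂z = 3*y - 6
∇·A = -5*y - 11
At (-3, 3, 2): -26.

-26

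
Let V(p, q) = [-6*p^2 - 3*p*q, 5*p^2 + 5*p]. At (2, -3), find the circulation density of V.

31

∂V₂/∂p = 10*p + 5
∂V₁/∂q = -3*p
Scalar curl = 13*p + 5
At (2, -3): 31.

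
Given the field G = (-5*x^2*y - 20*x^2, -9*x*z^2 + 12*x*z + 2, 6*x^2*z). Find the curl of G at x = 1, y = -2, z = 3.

(42, -36, -40)

(∇×G)₁ = ∂G₃/∂y − ∂G₂/∂z = 18*x*z - 12*x
(∇×G)₂ = ∂G₁/∂z − ∂G₃/∂x = -12*x*z
(∇×G)₃ = ∂G₂/∂x − ∂G₁/∂y = 5*x^2 - 9*z^2 + 12*z
∇×G = (18*x*z - 12*x, -12*x*z, 5*x^2 - 9*z^2 + 12*z)
At (1, -2, 3): (42, -36, -40).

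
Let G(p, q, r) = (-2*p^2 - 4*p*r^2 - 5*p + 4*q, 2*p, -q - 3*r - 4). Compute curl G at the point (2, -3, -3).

(-1, 48, -2)

(∇×G)₁ = ∂G₃/∂q − ∂G₂/∂r = -1
(∇×G)₂ = ∂G₁/∂r − ∂G₃/∂p = -8*p*r
(∇×G)₃ = ∂G₂/∂p − ∂G₁/∂q = -2
∇×G = (-1, -8*p*r, -2)
At (2, -3, -3): (-1, 48, -2).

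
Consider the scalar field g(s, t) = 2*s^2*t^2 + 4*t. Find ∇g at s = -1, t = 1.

(-4, 8)

∂g/∂s = 4*s*t^2
∂g/∂t = 4*s^2*t + 4
∇g = (4*s*t^2, 4*s^2*t + 4)
At (-1, 1): (-4, 8).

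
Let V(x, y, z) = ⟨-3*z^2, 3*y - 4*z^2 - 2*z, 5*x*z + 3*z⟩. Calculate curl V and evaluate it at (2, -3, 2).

(18, -22, 0)

(∇×V)₁ = ∂V₃/∂y − ∂V₂/∂z = 8*z + 2
(∇×V)₂ = ∂V₁/∂z − ∂V₃/∂x = -11*z
(∇×V)₃ = ∂V₂/∂x − ∂V₁/∂y = 0
∇×V = (8*z + 2, -11*z, 0)
At (2, -3, 2): (18, -22, 0).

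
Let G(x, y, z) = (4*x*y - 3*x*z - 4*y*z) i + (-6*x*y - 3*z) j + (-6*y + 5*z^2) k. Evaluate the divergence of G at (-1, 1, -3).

∂G₁/∂x = 4*y - 3*z
∂G₂/∂y = -6*x
∂G₃/∂z = 10*z
∇·G = -6*x + 4*y + 7*z
At (-1, 1, -3): -11.

-11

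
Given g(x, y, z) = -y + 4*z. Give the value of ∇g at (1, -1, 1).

∂g/∂x = 0
∂g/∂y = -1
∂g/∂z = 4
∇g = (0, -1, 4)
At (1, -1, 1): (0, -1, 4).

(0, -1, 4)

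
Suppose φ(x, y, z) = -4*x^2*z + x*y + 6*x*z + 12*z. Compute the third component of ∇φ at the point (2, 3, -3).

(∇φ)_3 = ∂φ/∂z = -4*x^2 + 6*x + 12
At (2, 3, -3): 8.

8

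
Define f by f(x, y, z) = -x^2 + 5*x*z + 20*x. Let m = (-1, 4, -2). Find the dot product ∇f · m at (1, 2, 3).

∂f/∂x = -2*x + 5*z + 20
∂f/∂y = 0
∂f/∂z = 5*x
∇f at (1, 2, 3) = (33, 0, 5)
∇f · m = (33)(-1) + (0)(4) + (5)(-2) = -43

-43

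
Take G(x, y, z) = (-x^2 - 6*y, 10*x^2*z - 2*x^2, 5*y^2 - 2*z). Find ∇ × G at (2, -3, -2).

(∇×G)₁ = ∂G₃/∂y − ∂G₂/∂z = -10*x^2 + 10*y
(∇×G)₂ = ∂G₁/∂z − ∂G₃/∂x = 0
(∇×G)₃ = ∂G₂/∂x − ∂G₁/∂y = 20*x*z - 4*x + 6
∇×G = (-10*x^2 + 10*y, 0, 20*x*z - 4*x + 6)
At (2, -3, -2): (-70, 0, -82).

(-70, 0, -82)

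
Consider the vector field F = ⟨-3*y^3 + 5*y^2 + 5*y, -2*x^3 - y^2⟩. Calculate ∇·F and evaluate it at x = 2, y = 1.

-2

∂F₁/∂x = 0
∂F₂/∂y = -2*y
∇·F = -2*y
At (2, 1): -2.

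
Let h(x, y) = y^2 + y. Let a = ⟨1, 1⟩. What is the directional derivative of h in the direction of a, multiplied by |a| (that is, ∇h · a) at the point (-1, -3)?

∂h/∂x = 0
∂h/∂y = 2*y + 1
∇h at (-1, -3) = (0, -5)
∇h · a = (0)(1) + (-5)(1) = -5

-5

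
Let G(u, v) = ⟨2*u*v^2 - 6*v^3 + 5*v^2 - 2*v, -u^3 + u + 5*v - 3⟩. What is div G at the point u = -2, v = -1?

∂G₁/∂u = 2*v^2
∂G₂/∂v = 5
∇·G = 2*v^2 + 5
At (-2, -1): 7.

7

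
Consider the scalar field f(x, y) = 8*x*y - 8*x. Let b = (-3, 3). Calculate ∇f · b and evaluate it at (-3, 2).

-96

∂f/∂x = 8*y - 8
∂f/∂y = 8*x
∇f at (-3, 2) = (8, -24)
∇f · b = (8)(-3) + (-24)(3) = -96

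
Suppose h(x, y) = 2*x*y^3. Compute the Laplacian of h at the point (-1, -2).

∂²h/∂x² = 0
∂²h/∂y² = 12*x*y
∇²h = 12*x*y
At (-1, -2): 24.

24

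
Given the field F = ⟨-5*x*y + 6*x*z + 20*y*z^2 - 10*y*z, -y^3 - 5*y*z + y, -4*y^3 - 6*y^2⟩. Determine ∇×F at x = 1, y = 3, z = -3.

(-129, -384, -205)

(∇×F)₁ = ∂F₃/∂y − ∂F₂/∂z = -12*y^2 - 7*y
(∇×F)₂ = ∂F₁/∂z − ∂F₃/∂x = 6*x + 40*y*z - 10*y
(∇×F)₃ = ∂F₂/∂x − ∂F₁/∂y = 5*x - 20*z^2 + 10*z
∇×F = (-12*y^2 - 7*y, 6*x + 40*y*z - 10*y, 5*x - 20*z^2 + 10*z)
At (1, 3, -3): (-129, -384, -205).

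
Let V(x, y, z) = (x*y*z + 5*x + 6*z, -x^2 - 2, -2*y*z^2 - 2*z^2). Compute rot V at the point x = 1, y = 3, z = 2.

(∇×V)₁ = ∂V₃/∂y − ∂V₂/∂z = -2*z^2
(∇×V)₂ = ∂V₁/∂z − ∂V₃/∂x = x*y + 6
(∇×V)₃ = ∂V₂/∂x − ∂V₁/∂y = -x*z - 2*x
∇×V = (-2*z^2, x*y + 6, -x*z - 2*x)
At (1, 3, 2): (-8, 9, -4).

(-8, 9, -4)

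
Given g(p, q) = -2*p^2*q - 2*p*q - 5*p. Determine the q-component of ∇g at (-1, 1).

0

(∇g)_2 = ∂g/∂q = -2*p^2 - 2*p
At (-1, 1): 0.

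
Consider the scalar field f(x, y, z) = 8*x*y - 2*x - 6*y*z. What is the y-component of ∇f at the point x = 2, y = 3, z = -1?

(∇f)_2 = ∂f/∂y = 8*x - 6*z
At (2, 3, -1): 22.

22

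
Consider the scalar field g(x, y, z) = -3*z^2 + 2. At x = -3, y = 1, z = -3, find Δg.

-6

∂²g/∂x² = 0
∂²g/∂y² = 0
∂²g/∂z² = -6
∇²g = -6
At (-3, 1, -3): -6.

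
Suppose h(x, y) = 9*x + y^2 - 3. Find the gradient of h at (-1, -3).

(9, -6)

∂h/∂x = 9
∂h/∂y = 2*y
∇h = (9, 2*y)
At (-1, -3): (9, -6).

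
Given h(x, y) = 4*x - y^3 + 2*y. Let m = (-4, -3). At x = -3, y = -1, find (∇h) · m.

∂h/∂x = 4
∂h/∂y = -3*y^2 + 2
∇h at (-3, -1) = (4, -1)
∇h · m = (4)(-4) + (-1)(-3) = -13

-13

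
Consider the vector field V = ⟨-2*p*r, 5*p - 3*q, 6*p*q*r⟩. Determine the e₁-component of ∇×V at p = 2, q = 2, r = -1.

(∇×V)_1 = ∂V₃/∂q − ∂V₂/∂r
= 6*p*r − (0)
= 6*p*r
At (2, 2, -1): -12.

-12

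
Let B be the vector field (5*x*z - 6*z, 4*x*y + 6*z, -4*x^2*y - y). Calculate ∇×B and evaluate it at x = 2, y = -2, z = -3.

(∇×B)₁ = ∂B₃/∂y − ∂B₂/∂z = -4*x^2 - 7
(∇×B)₂ = ∂B₁/∂z − ∂B₃/∂x = 8*x*y + 5*x - 6
(∇×B)₃ = ∂B₂/∂x − ∂B₁/∂y = 4*y
∇×B = (-4*x^2 - 7, 8*x*y + 5*x - 6, 4*y)
At (2, -2, -3): (-23, -28, -8).

(-23, -28, -8)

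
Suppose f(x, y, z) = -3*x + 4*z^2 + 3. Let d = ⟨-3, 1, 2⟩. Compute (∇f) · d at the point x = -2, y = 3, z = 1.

∂f/∂x = -3
∂f/∂y = 0
∂f/∂z = 8*z
∇f at (-2, 3, 1) = (-3, 0, 8)
∇f · d = (-3)(-3) + (0)(1) + (8)(2) = 25

25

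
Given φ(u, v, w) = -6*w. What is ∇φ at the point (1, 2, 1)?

∂φ/∂u = 0
∂φ/∂v = 0
∂φ/∂w = -6
∇φ = (0, 0, -6)
At (1, 2, 1): (0, 0, -6).

(0, 0, -6)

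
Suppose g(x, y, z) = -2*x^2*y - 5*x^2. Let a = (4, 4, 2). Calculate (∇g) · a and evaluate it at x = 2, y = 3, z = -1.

∂g/∂x = -4*x*y - 10*x
∂g/∂y = -2*x^2
∂g/∂z = 0
∇g at (2, 3, -1) = (-44, -8, 0)
∇g · a = (-44)(4) + (-8)(4) + (0)(2) = -208

-208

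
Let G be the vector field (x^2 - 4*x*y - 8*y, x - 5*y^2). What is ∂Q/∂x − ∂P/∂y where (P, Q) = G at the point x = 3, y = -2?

21

∂G₂/∂x = 1
∂G₁/∂y = -4*x - 8
Scalar curl = 4*x + 9
At (3, -2): 21.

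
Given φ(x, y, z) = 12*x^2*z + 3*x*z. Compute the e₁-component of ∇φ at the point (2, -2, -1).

-51

(∇φ)_1 = ∂φ/∂x = 24*x*z + 3*z
At (2, -2, -1): -51.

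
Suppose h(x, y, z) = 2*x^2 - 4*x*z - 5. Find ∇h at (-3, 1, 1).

(-16, 0, 12)

∂h/∂x = 4*x - 4*z
∂h/∂y = 0
∂h/∂z = -4*x
∇h = (4*x - 4*z, 0, -4*x)
At (-3, 1, 1): (-16, 0, 12).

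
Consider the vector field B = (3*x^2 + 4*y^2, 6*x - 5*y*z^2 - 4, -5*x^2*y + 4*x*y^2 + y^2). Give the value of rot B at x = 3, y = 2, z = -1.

(∇×B)₁ = ∂B₃/∂y − ∂B₂/∂z = -5*x^2 + 8*x*y + 10*y*z + 2*y
(∇×B)₂ = ∂B₁/∂z − ∂B₃/∂x = 10*x*y - 4*y^2
(∇×B)₃ = ∂B₂/∂x − ∂B₁/∂y = -8*y + 6
∇×B = (-5*x^2 + 8*x*y + 10*y*z + 2*y, 10*x*y - 4*y^2, -8*y + 6)
At (3, 2, -1): (-13, 44, -10).

(-13, 44, -10)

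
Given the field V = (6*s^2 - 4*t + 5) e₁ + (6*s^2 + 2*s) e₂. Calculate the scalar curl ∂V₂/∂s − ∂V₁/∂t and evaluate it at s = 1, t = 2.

18

∂V₂/∂s = 12*s + 2
∂V₁/∂t = -4
Scalar curl = 12*s + 6
At (1, 2): 18.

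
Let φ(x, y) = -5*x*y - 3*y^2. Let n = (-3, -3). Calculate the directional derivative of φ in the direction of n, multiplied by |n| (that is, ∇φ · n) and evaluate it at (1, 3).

∂φ/∂x = -5*y
∂φ/∂y = -5*x - 6*y
∇φ at (1, 3) = (-15, -23)
∇φ · n = (-15)(-3) + (-23)(-3) = 114

114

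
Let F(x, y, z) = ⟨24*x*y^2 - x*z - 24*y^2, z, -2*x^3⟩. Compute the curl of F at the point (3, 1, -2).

(∇×F)₁ = ∂F₃/∂y − ∂F₂/∂z = -1
(∇×F)₂ = ∂F₁/∂z − ∂F₃/∂x = 6*x^2 - x
(∇×F)₃ = ∂F₂/∂x − ∂F₁/∂y = -48*x*y + 48*y
∇×F = (-1, 6*x^2 - x, -48*x*y + 48*y)
At (3, 1, -2): (-1, 51, -96).

(-1, 51, -96)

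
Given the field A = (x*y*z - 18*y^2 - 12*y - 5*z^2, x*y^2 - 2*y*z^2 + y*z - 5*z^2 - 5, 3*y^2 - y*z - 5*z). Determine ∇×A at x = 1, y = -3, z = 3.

(∇×A)₁ = ∂A₃/∂y − ∂A₂/∂z = 4*y*z + 5*y + 9*z
(∇×A)₂ = ∂A₁/∂z − ∂A₃/∂x = x*y - 10*z
(∇×A)₃ = ∂A₂/∂x − ∂A₁/∂y = -x*z + y^2 + 36*y + 12
∇×A = (4*y*z + 5*y + 9*z, x*y - 10*z, -x*z + y^2 + 36*y + 12)
At (1, -3, 3): (-24, -33, -90).

(-24, -33, -90)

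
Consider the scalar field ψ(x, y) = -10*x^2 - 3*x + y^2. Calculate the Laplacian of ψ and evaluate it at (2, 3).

∂²ψ/∂x² = -20
∂²ψ/∂y² = 2
∇²ψ = -18
At (2, 3): -18.

-18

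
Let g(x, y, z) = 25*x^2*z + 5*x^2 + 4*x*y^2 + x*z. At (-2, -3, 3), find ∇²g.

∂²g/∂x² = 10*(5*z + 1)
∂²g/∂y² = 8*x
∂²g/∂z² = 0
∇²g = 8*x + 50*z + 10
At (-2, -3, 3): 144.

144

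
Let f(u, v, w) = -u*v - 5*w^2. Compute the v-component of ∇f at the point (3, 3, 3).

(∇f)_2 = ∂f/∂v = -u
At (3, 3, 3): -3.

-3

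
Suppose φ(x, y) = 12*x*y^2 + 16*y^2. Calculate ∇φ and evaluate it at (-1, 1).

(12, 8)

∂φ/∂x = 12*y^2
∂φ/∂y = 24*x*y + 32*y
∇φ = (12*y^2, 24*x*y + 32*y)
At (-1, 1): (12, 8).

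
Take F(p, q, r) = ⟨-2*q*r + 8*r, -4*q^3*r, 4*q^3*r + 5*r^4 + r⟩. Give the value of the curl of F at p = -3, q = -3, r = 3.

(∇×F)₁ = ∂F₃/∂q − ∂F₂/∂r = 4*q^3 + 12*q^2*r
(∇×F)₂ = ∂F₁/∂r − ∂F₃/∂p = -2*q + 8
(∇×F)₃ = ∂F₂/∂p − ∂F₁/∂q = 2*r
∇×F = (4*q^3 + 12*q^2*r, -2*q + 8, 2*r)
At (-3, -3, 3): (216, 14, 6).

(216, 14, 6)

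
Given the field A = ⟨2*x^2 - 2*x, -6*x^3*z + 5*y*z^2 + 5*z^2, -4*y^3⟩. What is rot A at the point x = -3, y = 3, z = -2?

(-190, 0, 324)

(∇×A)₁ = ∂A₃/∂y − ∂A₂/∂z = 6*x^3 - 12*y^2 - 10*y*z - 10*z
(∇×A)₂ = ∂A₁/∂z − ∂A₃/∂x = 0
(∇×A)₃ = ∂A₂/∂x − ∂A₁/∂y = -18*x^2*z
∇×A = (6*x^3 - 12*y^2 - 10*y*z - 10*z, 0, -18*x^2*z)
At (-3, 3, -2): (-190, 0, 324).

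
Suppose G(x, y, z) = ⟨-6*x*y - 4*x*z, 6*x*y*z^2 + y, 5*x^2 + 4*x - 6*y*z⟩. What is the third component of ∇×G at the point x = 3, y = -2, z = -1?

(∇×G)_3 = ∂G₂/∂x − ∂G₁/∂y
= 6*y*z^2 − (-6*x)
= 6*x + 6*y*z^2
At (3, -2, -1): 6.

6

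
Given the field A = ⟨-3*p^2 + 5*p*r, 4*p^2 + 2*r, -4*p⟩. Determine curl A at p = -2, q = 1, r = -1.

(-2, -6, -16)

(∇×A)₁ = ∂A₃/∂q − ∂A₂/∂r = -2
(∇×A)₂ = ∂A₁/∂r − ∂A₃/∂p = 5*p + 4
(∇×A)₃ = ∂A₂/∂p − ∂A₁/∂q = 8*p
∇×A = (-2, 5*p + 4, 8*p)
At (-2, 1, -1): (-2, -6, -16).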